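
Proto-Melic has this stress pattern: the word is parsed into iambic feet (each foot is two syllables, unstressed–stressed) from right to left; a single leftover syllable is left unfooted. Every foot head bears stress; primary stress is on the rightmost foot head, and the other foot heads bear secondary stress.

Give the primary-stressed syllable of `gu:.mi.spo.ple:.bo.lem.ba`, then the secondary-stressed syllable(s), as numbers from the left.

Parse right to left into iambic (σˈσ) feet: gu: (mi.ˈspo) (ple:.ˈbo) (lem.ˈba). Syllable 1 is left unfooted.
Foot heads (stressed positions): 3, 5, 7.
End Rule Rightmost: primary stress on the rightmost head = syllable 7.
Secondary stress on 3, 5: gu:.mi.ˌspo.ple:.ˌbo.lem.ˈba.

primary 7, secondary 3, 5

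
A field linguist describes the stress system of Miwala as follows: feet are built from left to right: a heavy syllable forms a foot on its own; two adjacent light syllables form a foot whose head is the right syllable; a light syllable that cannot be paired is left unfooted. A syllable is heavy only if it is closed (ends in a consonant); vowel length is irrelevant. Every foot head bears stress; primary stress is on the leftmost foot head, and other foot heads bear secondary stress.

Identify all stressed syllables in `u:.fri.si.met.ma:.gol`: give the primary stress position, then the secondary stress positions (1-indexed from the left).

Weights: 1 u: L, 2 fri L, 3 si L, 4 met H, 5 ma: L, 6 gol H.
Parse left to right (heavy = foot alone; LL = one foot; stranded L unfooted): (u:.ˈfri) si (ˈmet) ma: (ˈgol).
Foot heads: 2, 4, 6.
Primary stress on the leftmost head = syllable 2.
Secondary stress on 4, 6: u:.ˈfri.si.ˌmet.ma:.ˌgol.

primary 2, secondary 4, 6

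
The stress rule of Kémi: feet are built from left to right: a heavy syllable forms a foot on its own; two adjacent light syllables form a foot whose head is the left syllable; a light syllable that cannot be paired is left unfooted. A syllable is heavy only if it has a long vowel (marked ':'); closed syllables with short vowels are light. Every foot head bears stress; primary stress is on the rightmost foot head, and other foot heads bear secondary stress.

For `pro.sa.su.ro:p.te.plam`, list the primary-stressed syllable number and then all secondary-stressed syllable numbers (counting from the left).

Weights: 1 pro L, 2 sa L, 3 su L, 4 ro:p H, 5 te L, 6 plam L.
Parse left to right (heavy = foot alone; LL = one foot; stranded L unfooted): (ˈpro.sa) su (ˈro:p) (ˈte.plam).
Foot heads: 1, 4, 5.
Primary stress on the rightmost head = syllable 5.
Secondary stress on 1, 4: ˌpro.sa.su.ˌro:p.ˈte.plam.

primary 5, secondary 1, 4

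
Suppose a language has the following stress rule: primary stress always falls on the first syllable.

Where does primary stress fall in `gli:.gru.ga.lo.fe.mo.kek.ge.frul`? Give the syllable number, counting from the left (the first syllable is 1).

1

The word has 9 syllables; the first syllable is syllable 1 (gli:).
Primary stress: syllable 1 → ˈgli:.gru.ga.lo.fe.mo.kek.ge.frul.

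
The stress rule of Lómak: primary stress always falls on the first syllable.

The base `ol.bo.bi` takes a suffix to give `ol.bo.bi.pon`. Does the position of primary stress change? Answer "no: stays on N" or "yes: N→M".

no: stays on 1

Base `ol.bo.bi` (3 syllables):
  The word has 3 syllables; the first syllable is syllable 1 (ol).
  → primary stress on syllable 1.
Suffixed `ol.bo.bi.pon` (4 syllables):
  The word has 4 syllables; the first syllable is syllable 1 (ol).
  → primary stress on syllable 1.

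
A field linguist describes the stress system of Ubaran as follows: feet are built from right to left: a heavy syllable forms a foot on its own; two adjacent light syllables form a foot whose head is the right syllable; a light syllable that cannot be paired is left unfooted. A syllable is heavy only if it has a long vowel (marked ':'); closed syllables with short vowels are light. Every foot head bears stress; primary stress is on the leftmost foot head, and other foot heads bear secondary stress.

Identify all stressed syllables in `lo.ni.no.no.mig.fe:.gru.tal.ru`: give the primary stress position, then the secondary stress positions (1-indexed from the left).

primary 3, secondary 5, 6, 9

Weights: 1 lo L, 2 ni L, 3 no L, 4 no L, 5 mig L, 6 fe: H, 7 gru L, 8 tal L, 9 ru L.
Parse right to left (heavy = foot alone; LL = one foot; stranded L unfooted): lo (ni.ˈno) (no.ˈmig) (ˈfe:) gru (tal.ˈru).
Foot heads: 3, 5, 6, 9.
Primary stress on the leftmost head = syllable 3.
Secondary stress on 5, 6, 9: lo.ni.ˈno.no.ˌmig.ˌfe:.gru.tal.ˌru.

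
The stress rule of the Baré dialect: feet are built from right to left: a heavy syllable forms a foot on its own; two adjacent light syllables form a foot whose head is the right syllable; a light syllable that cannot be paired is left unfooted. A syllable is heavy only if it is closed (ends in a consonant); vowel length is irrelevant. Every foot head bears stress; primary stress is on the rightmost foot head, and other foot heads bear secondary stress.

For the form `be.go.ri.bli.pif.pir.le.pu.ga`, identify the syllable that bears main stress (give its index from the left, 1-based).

Weights: 1 be L, 2 go L, 3 ri L, 4 bli L, 5 pif H, 6 pir H, 7 le L, 8 pu L, 9 ga L.
Parse right to left (heavy = foot alone; LL = one foot; stranded L unfooted): (be.ˈgo) (ri.ˈbli) (ˈpif) (ˈpir) le (pu.ˈga).
Foot heads: 2, 4, 5, 6, 9.
Primary stress on the rightmost head = syllable 9.
Primary stress: syllable 9 → be.go.ri.bli.pif.pir.le.pu.ˈga.

9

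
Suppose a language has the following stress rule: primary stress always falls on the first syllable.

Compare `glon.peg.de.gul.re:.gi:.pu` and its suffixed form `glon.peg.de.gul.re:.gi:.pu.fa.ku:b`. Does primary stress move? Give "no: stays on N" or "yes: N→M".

Base `glon.peg.de.gul.re:.gi:.pu` (7 syllables):
  The word has 7 syllables; the first syllable is syllable 1 (glon).
  → primary stress on syllable 1.
Suffixed `glon.peg.de.gul.re:.gi:.pu.fa.ku:b` (9 syllables):
  The word has 9 syllables; the first syllable is syllable 1 (glon).
  → primary stress on syllable 1.

no: stays on 1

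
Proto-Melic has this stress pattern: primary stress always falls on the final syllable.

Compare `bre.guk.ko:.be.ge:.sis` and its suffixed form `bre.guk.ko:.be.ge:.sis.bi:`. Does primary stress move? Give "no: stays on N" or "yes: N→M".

yes: 6→7

Base `bre.guk.ko:.be.ge:.sis` (6 syllables):
  The word has 6 syllables; the final syllable is syllable 6 (sis).
  → primary stress on syllable 6.
Suffixed `bre.guk.ko:.be.ge:.sis.bi:` (7 syllables):
  The word has 7 syllables; the final syllable is syllable 7 (bi:).
  → primary stress on syllable 7.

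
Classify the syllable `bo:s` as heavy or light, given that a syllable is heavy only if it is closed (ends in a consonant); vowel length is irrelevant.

`bo:s`: long vowel, closed (coda /s/). Closed (coda /s/) → heavy.

heavy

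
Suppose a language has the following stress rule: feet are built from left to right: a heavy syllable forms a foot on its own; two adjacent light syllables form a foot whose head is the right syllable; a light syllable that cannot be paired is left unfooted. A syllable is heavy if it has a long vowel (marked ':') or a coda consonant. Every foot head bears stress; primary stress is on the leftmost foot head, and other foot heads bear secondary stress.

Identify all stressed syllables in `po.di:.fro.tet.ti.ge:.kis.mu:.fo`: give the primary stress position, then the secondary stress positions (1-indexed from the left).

primary 2, secondary 4, 6, 7, 8

Weights: 1 po L, 2 di: H, 3 fro L, 4 tet H, 5 ti L, 6 ge: H, 7 kis H, 8 mu: H, 9 fo L.
Parse left to right (heavy = foot alone; LL = one foot; stranded L unfooted): po (ˈdi:) fro (ˈtet) ti (ˈge:) (ˈkis) (ˈmu:) fo.
Foot heads: 2, 4, 6, 7, 8.
Primary stress on the leftmost head = syllable 2.
Secondary stress on 4, 6, 7, 8: po.ˈdi:.fro.ˌtet.ti.ˌge:.ˌkis.ˌmu:.fo.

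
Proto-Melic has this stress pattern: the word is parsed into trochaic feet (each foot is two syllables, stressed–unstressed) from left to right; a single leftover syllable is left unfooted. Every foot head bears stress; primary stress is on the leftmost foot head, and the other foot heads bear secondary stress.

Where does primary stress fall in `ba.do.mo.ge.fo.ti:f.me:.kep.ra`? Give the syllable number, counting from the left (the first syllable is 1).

1

Parse left to right into trochaic (ˈσσ) feet: (ˈba.do) (ˈmo.ge) (ˈfo.ti:f) (ˈme:.kep) ra. Syllable 9 is left unfooted.
Foot heads (stressed positions): 1, 3, 5, 7.
End Rule Leftmost: primary stress on the leftmost head = syllable 1.
Primary stress: syllable 1 → ˈba.do.mo.ge.fo.ti:f.me:.kep.ra.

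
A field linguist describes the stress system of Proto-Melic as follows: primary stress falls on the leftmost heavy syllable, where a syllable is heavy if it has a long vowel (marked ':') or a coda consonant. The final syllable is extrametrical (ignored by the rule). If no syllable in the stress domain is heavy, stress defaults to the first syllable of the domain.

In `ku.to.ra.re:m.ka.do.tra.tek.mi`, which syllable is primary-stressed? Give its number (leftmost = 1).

4

The final syllable (9, mi) is extrametrical; the stress domain is syllables 1–8.
Weights: 1 ku L, 2 to L, 3 ra L, 4 re:m H, 5 ka L, 6 do L, 7 tra L, 8 tek H.
Heavy syllables in the domain: 4, 8. The leftmost is syllable 4 (re:m).
Primary stress: syllable 4 → ku.to.ra.ˈre:m.ka.do.tra.tek.mi.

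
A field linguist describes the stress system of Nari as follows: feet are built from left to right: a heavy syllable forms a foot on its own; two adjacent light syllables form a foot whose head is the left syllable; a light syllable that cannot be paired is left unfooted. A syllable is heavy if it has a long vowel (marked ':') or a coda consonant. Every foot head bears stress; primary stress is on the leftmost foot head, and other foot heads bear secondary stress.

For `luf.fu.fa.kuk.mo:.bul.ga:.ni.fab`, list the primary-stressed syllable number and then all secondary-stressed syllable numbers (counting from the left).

Weights: 1 luf H, 2 fu L, 3 fa L, 4 kuk H, 5 mo: H, 6 bul H, 7 ga: H, 8 ni L, 9 fab H.
Parse left to right (heavy = foot alone; LL = one foot; stranded L unfooted): (ˈluf) (ˈfu.fa) (ˈkuk) (ˈmo:) (ˈbul) (ˈga:) ni (ˈfab).
Foot heads: 1, 2, 4, 5, 6, 7, 9.
Primary stress on the leftmost head = syllable 1.
Secondary stress on 2, 4, 5, 6, 7, 9: ˈluf.ˌfu.fa.ˌkuk.ˌmo:.ˌbul.ˌga:.ni.ˌfab.

primary 1, secondary 2, 4, 5, 6, 7, 9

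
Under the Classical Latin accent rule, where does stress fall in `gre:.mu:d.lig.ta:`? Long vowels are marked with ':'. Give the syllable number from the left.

3

Classical Latin: stress the penult if heavy (long vowel or closed), else the antepenult.
Weights: 2 mu:d H, 3 lig H, 4 ta: H.
The penult (syllable 3, lig) is heavy, so it takes stress.
Stress on syllable 3: gre:.mu:d.ˈlig.ta:.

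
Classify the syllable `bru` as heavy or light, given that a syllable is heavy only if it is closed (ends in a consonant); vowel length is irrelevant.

light

`bru`: short vowel, open (no coda). Open (no coda) → light.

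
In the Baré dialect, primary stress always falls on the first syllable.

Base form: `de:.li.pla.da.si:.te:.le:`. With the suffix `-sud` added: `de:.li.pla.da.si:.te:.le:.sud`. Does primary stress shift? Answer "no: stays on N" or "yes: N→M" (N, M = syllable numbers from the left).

no: stays on 1

Base `de:.li.pla.da.si:.te:.le:` (7 syllables):
  The word has 7 syllables; the first syllable is syllable 1 (de:).
  → primary stress on syllable 1.
Suffixed `de:.li.pla.da.si:.te:.le:.sud` (8 syllables):
  The word has 8 syllables; the first syllable is syllable 1 (de:).
  → primary stress on syllable 1.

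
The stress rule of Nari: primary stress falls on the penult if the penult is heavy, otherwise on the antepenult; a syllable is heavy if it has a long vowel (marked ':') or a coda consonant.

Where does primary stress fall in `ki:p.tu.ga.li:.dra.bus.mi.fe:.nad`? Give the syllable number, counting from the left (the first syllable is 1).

Weights: 7 mi L, 8 fe: H, 9 nad H.
The penult (syllable 8, fe:) is heavy, so it takes stress.
Primary stress: syllable 8 → ki:p.tu.ga.li:.dra.bus.mi.ˈfe:.nad.

8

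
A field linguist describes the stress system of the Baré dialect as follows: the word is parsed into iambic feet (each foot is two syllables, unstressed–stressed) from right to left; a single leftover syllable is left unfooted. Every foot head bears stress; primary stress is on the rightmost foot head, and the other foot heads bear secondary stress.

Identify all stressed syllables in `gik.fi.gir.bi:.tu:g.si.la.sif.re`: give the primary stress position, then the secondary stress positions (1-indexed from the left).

primary 9, secondary 3, 5, 7

Parse right to left into iambic (σˈσ) feet: gik (fi.ˈgir) (bi:.ˈtu:g) (si.ˈla) (sif.ˈre). Syllable 1 is left unfooted.
Foot heads (stressed positions): 3, 5, 7, 9.
End Rule Rightmost: primary stress on the rightmost head = syllable 9.
Secondary stress on 3, 5, 7: gik.fi.ˌgir.bi:.ˌtu:g.si.ˌla.sif.ˈre.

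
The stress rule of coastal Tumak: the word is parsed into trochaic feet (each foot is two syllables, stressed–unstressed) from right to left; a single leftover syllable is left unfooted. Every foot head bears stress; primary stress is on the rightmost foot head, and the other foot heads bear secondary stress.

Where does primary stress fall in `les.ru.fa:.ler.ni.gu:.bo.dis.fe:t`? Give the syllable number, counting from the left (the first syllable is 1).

8

Parse right to left into trochaic (ˈσσ) feet: les (ˈru.fa:) (ˈler.ni) (ˈgu:.bo) (ˈdis.fe:t). Syllable 1 is left unfooted.
Foot heads (stressed positions): 2, 4, 6, 8.
End Rule Rightmost: primary stress on the rightmost head = syllable 8.
Primary stress: syllable 8 → les.ru.fa:.ler.ni.gu:.bo.ˈdis.fe:t.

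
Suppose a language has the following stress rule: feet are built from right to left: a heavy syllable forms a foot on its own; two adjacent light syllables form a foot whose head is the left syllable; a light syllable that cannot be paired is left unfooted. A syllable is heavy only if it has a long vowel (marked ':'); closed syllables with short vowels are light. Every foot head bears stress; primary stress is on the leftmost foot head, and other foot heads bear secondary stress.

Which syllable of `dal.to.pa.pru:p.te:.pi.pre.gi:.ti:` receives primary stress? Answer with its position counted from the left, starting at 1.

Weights: 1 dal L, 2 to L, 3 pa L, 4 pru:p H, 5 te: H, 6 pi L, 7 pre L, 8 gi: H, 9 ti: H.
Parse right to left (heavy = foot alone; LL = one foot; stranded L unfooted): dal (ˈto.pa) (ˈpru:p) (ˈte:) (ˈpi.pre) (ˈgi:) (ˈti:).
Foot heads: 2, 4, 5, 6, 8, 9.
Primary stress on the leftmost head = syllable 2.
Primary stress: syllable 2 → dal.ˈto.pa.pru:p.te:.pi.pre.gi:.ti:.

2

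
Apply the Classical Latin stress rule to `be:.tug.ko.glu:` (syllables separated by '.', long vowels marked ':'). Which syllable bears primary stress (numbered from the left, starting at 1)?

Classical Latin: stress the penult if heavy (long vowel or closed), else the antepenult.
Weights: 2 tug H, 3 ko L, 4 glu: H.
The penult (syllable 3, ko) is light, so stress falls on the antepenult (syllable 2, tug).
Stress on syllable 2: be:.ˈtug.ko.glu:.

2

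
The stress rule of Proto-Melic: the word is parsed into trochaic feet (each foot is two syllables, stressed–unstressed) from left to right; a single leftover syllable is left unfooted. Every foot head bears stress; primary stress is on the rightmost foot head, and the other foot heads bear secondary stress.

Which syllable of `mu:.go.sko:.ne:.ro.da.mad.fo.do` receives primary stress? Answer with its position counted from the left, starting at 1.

7

Parse left to right into trochaic (ˈσσ) feet: (ˈmu:.go) (ˈsko:.ne:) (ˈro.da) (ˈmad.fo) do. Syllable 9 is left unfooted.
Foot heads (stressed positions): 1, 3, 5, 7.
End Rule Rightmost: primary stress on the rightmost head = syllable 7.
Primary stress: syllable 7 → mu:.go.sko:.ne:.ro.da.ˈmad.fo.do.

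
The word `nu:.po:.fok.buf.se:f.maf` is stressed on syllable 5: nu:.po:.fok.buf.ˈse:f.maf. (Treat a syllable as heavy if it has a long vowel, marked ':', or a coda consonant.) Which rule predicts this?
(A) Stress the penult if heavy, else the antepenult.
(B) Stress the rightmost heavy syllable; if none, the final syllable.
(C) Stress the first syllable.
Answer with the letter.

Rule A → syllable 5 ✓.
Rule B → syllable 6 (observed: 5).
Rule C → syllable 1 (observed: 5).

A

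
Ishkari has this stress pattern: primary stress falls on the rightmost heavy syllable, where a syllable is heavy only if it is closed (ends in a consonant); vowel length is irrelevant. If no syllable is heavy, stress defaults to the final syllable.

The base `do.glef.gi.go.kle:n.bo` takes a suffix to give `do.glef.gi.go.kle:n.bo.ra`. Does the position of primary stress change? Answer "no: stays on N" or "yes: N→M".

no: stays on 5

Base `do.glef.gi.go.kle:n.bo` (6 syllables):
  Weights: 1 do L, 2 glef H, 3 gi L, 4 go L, 5 kle:n H, 6 bo L.
  Heavy syllables in the domain: 2, 5. The rightmost is syllable 5 (kle:n).
  → primary stress on syllable 5.
Suffixed `do.glef.gi.go.kle:n.bo.ra` (7 syllables):
  Weights: 1 do L, 2 glef H, 3 gi L, 4 go L, 5 kle:n H, 6 bo L, 7 ra L.
  Heavy syllables in the domain: 2, 5. The rightmost is syllable 5 (kle:n).
  → primary stress on syllable 5.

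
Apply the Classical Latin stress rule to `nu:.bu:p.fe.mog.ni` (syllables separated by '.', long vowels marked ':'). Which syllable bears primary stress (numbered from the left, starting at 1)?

Classical Latin: stress the penult if heavy (long vowel or closed), else the antepenult.
Weights: 3 fe L, 4 mog H, 5 ni L.
The penult (syllable 4, mog) is heavy, so it takes stress.
Stress on syllable 4: nu:.bu:p.fe.ˈmog.ni.

4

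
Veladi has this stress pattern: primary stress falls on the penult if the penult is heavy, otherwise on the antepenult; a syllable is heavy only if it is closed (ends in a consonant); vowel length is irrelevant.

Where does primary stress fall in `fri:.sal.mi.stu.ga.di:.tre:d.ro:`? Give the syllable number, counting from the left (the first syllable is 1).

Weights: 6 di: L, 7 tre:d H, 8 ro: L.
The penult (syllable 7, tre:d) is heavy, so it takes stress.
Primary stress: syllable 7 → fri:.sal.mi.stu.ga.di:.ˈtre:d.ro:.

7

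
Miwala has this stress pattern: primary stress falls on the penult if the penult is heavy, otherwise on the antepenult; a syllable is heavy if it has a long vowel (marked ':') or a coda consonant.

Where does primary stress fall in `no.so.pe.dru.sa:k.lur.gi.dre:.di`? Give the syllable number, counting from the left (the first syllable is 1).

Weights: 7 gi L, 8 dre: H, 9 di L.
The penult (syllable 8, dre:) is heavy, so it takes stress.
Primary stress: syllable 8 → no.so.pe.dru.sa:k.lur.gi.ˈdre:.di.

8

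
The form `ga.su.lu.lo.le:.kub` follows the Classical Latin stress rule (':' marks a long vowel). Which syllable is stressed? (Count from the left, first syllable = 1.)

5

Classical Latin: stress the penult if heavy (long vowel or closed), else the antepenult.
Weights: 4 lo L, 5 le: H, 6 kub H.
The penult (syllable 5, le:) is heavy, so it takes stress.
Stress on syllable 5: ga.su.lu.lo.ˈle:.kub.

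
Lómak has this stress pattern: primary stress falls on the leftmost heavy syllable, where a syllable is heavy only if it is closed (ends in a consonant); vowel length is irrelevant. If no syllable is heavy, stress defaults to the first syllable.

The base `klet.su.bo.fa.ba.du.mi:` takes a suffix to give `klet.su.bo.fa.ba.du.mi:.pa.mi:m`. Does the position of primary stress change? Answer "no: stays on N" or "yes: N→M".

Base `klet.su.bo.fa.ba.du.mi:` (7 syllables):
  Weights: 1 klet H, 2 su L, 3 bo L, 4 fa L, 5 ba L, 6 du L, 7 mi: L.
  Heavy syllables in the domain: 1. The leftmost is syllable 1 (klet).
  → primary stress on syllable 1.
Suffixed `klet.su.bo.fa.ba.du.mi:.pa.mi:m` (9 syllables):
  Weights: 1 klet H, 2 su L, 3 bo L, 4 fa L, 5 ba L, 6 du L, 7 mi: L, 8 pa L, 9 mi:m H.
  Heavy syllables in the domain: 1, 9. The leftmost is syllable 1 (klet).
  → primary stress on syllable 1.

no: stays on 1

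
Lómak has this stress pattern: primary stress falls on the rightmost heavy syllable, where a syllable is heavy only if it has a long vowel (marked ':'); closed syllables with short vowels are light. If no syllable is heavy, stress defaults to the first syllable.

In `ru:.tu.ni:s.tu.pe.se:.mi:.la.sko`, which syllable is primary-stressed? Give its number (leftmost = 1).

7

Weights: 1 ru: H, 2 tu L, 3 ni:s H, 4 tu L, 5 pe L, 6 se: H, 7 mi: H, 8 la L, 9 sko L.
Heavy syllables in the domain: 1, 3, 6, 7. The rightmost is syllable 7 (mi:).
Primary stress: syllable 7 → ru:.tu.ni:s.tu.pe.se:.ˈmi:.la.sko.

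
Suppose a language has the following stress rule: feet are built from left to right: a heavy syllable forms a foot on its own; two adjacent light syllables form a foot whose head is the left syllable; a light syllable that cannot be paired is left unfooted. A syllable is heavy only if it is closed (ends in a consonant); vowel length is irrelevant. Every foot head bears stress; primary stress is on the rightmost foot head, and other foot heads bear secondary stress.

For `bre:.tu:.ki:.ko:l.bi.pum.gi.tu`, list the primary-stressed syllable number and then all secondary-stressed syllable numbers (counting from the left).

primary 7, secondary 1, 4, 6

Weights: 1 bre: L, 2 tu: L, 3 ki: L, 4 ko:l H, 5 bi L, 6 pum H, 7 gi L, 8 tu L.
Parse left to right (heavy = foot alone; LL = one foot; stranded L unfooted): (ˈbre:.tu:) ki: (ˈko:l) bi (ˈpum) (ˈgi.tu).
Foot heads: 1, 4, 6, 7.
Primary stress on the rightmost head = syllable 7.
Secondary stress on 1, 4, 6: ˌbre:.tu:.ki:.ˌko:l.bi.ˌpum.ˈgi.tu.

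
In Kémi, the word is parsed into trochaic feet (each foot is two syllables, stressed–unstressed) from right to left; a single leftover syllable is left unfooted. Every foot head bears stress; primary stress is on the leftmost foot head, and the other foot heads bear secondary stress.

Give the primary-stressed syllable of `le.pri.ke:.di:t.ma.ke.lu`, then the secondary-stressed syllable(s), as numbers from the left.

Parse right to left into trochaic (ˈσσ) feet: le (ˈpri.ke:) (ˈdi:t.ma) (ˈke.lu). Syllable 1 is left unfooted.
Foot heads (stressed positions): 2, 4, 6.
End Rule Leftmost: primary stress on the leftmost head = syllable 2.
Secondary stress on 4, 6: le.ˈpri.ke:.ˌdi:t.ma.ˌke.lu.

primary 2, secondary 4, 6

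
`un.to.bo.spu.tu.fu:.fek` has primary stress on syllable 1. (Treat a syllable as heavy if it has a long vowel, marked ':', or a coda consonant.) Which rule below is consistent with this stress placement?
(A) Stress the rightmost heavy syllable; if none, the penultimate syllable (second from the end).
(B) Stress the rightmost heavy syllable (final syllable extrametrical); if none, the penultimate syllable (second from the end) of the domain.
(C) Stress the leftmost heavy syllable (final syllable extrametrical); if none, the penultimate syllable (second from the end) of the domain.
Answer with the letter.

Rule A → syllable 7 (observed: 1).
Rule B → syllable 6 (observed: 1).
Rule C → syllable 1 ✓.

C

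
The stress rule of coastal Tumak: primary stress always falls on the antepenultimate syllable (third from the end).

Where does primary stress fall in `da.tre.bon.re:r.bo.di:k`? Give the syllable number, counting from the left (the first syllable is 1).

The word has 6 syllables; the antepenultimate syllable (third from the end) is syllable 4 (re:r).
Primary stress: syllable 4 → da.tre.bon.ˈre:r.bo.di:k.

4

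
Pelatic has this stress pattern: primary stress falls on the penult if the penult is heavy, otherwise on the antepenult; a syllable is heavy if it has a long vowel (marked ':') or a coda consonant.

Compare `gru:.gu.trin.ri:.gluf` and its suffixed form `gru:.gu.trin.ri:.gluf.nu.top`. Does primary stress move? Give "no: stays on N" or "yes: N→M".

yes: 4→5

Base `gru:.gu.trin.ri:.gluf` (5 syllables):
  Weights: 3 trin H, 4 ri: H, 5 gluf H.
  The penult (syllable 4, ri:) is heavy, so it takes stress.
  → primary stress on syllable 4.
Suffixed `gru:.gu.trin.ri:.gluf.nu.top` (7 syllables):
  Weights: 5 gluf H, 6 nu L, 7 top H.
  The penult (syllable 6, nu) is light, so stress falls on the antepenult (syllable 5, gluf).
  → primary stress on syllable 5.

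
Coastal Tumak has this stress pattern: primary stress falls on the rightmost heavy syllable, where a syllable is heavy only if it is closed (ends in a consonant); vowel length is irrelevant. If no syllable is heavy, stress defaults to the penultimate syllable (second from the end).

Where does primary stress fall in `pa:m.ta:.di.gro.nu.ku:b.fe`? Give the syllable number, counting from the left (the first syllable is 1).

6

Weights: 1 pa:m H, 2 ta: L, 3 di L, 4 gro L, 5 nu L, 6 ku:b H, 7 fe L.
Heavy syllables in the domain: 1, 6. The rightmost is syllable 6 (ku:b).
Primary stress: syllable 6 → pa:m.ta:.di.gro.nu.ˈku:b.fe.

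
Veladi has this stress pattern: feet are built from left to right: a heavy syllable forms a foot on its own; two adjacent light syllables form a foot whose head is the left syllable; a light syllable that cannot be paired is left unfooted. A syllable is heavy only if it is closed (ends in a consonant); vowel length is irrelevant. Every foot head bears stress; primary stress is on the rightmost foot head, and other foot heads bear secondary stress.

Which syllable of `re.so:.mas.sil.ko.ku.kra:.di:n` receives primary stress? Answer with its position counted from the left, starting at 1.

8

Weights: 1 re L, 2 so: L, 3 mas H, 4 sil H, 5 ko L, 6 ku L, 7 kra: L, 8 di:n H.
Parse left to right (heavy = foot alone; LL = one foot; stranded L unfooted): (ˈre.so:) (ˈmas) (ˈsil) (ˈko.ku) kra: (ˈdi:n).
Foot heads: 1, 3, 4, 5, 8.
Primary stress on the rightmost head = syllable 8.
Primary stress: syllable 8 → re.so:.mas.sil.ko.ku.kra:.ˈdi:n.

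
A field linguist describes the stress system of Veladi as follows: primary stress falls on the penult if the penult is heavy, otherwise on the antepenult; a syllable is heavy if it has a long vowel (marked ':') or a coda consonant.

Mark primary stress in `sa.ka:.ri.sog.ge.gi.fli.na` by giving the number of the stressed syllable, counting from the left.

Weights: 6 gi L, 7 fli L, 8 na L.
The penult (syllable 7, fli) is light, so stress falls on the antepenult (syllable 6, gi).
Primary stress: syllable 6 → sa.ka:.ri.sog.ge.ˈgi.fli.na.

6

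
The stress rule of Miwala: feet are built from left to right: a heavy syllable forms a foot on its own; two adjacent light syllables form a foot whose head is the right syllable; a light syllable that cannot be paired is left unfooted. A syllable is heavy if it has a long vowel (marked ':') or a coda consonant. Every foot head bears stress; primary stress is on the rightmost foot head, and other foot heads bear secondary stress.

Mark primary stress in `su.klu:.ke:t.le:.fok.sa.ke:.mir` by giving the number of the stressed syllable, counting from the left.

Weights: 1 su L, 2 klu: H, 3 ke:t H, 4 le: H, 5 fok H, 6 sa L, 7 ke: H, 8 mir H.
Parse left to right (heavy = foot alone; LL = one foot; stranded L unfooted): su (ˈklu:) (ˈke:t) (ˈle:) (ˈfok) sa (ˈke:) (ˈmir).
Foot heads: 2, 3, 4, 5, 7, 8.
Primary stress on the rightmost head = syllable 8.
Primary stress: syllable 8 → su.klu:.ke:t.le:.fok.sa.ke:.ˈmir.

8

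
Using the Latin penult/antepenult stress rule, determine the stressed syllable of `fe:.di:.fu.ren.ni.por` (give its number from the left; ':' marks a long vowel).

4

Classical Latin: stress the penult if heavy (long vowel or closed), else the antepenult.
Weights: 4 ren H, 5 ni L, 6 por H.
The penult (syllable 5, ni) is light, so stress falls on the antepenult (syllable 4, ren).
Stress on syllable 4: fe:.di:.fu.ˈren.ni.por.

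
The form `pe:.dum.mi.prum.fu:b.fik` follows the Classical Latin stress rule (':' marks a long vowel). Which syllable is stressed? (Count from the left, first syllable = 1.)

5

Classical Latin: stress the penult if heavy (long vowel or closed), else the antepenult.
Weights: 4 prum H, 5 fu:b H, 6 fik H.
The penult (syllable 5, fu:b) is heavy, so it takes stress.
Stress on syllable 5: pe:.dum.mi.prum.ˈfu:b.fik.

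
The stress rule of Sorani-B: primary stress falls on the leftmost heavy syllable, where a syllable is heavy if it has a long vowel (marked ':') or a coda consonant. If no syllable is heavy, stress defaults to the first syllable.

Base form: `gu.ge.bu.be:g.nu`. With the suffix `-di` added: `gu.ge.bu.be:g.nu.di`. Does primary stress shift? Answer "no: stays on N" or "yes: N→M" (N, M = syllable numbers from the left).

no: stays on 4

Base `gu.ge.bu.be:g.nu` (5 syllables):
  Weights: 1 gu L, 2 ge L, 3 bu L, 4 be:g H, 5 nu L.
  Heavy syllables in the domain: 4. The leftmost is syllable 4 (be:g).
  → primary stress on syllable 4.
Suffixed `gu.ge.bu.be:g.nu.di` (6 syllables):
  Weights: 1 gu L, 2 ge L, 3 bu L, 4 be:g H, 5 nu L, 6 di L.
  Heavy syllables in the domain: 4. The leftmost is syllable 4 (be:g).
  → primary stress on syllable 4.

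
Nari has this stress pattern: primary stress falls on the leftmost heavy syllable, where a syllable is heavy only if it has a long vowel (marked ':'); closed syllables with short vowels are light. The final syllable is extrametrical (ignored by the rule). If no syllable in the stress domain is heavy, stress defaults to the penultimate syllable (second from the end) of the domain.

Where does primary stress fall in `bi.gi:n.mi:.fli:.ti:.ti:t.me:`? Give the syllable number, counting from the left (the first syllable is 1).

2

The final syllable (7, me:) is extrametrical; the stress domain is syllables 1–6.
Weights: 1 bi L, 2 gi:n H, 3 mi: H, 4 fli: H, 5 ti: H, 6 ti:t H.
Heavy syllables in the domain: 2, 3, 4, 5, 6. The leftmost is syllable 2 (gi:n).
Primary stress: syllable 2 → bi.ˈgi:n.mi:.fli:.ti:.ti:t.me:.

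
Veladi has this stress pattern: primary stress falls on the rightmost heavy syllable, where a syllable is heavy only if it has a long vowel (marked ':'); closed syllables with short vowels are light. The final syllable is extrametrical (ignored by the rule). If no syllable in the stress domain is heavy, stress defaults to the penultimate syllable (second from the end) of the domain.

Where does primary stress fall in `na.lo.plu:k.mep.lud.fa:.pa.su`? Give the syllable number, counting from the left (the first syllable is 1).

The final syllable (8, su) is extrametrical; the stress domain is syllables 1–7.
Weights: 1 na L, 2 lo L, 3 plu:k H, 4 mep L, 5 lud L, 6 fa: H, 7 pa L.
Heavy syllables in the domain: 3, 6. The rightmost is syllable 6 (fa:).
Primary stress: syllable 6 → na.lo.plu:k.mep.lud.ˈfa:.pa.su.

6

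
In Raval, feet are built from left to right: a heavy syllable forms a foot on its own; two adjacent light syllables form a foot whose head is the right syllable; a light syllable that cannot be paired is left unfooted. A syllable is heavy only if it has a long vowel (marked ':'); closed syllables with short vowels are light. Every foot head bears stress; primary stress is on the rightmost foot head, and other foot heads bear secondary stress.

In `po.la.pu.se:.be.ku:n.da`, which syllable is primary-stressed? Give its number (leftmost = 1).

Weights: 1 po L, 2 la L, 3 pu L, 4 se: H, 5 be L, 6 ku:n H, 7 da L.
Parse left to right (heavy = foot alone; LL = one foot; stranded L unfooted): (po.ˈla) pu (ˈse:) be (ˈku:n) da.
Foot heads: 2, 4, 6.
Primary stress on the rightmost head = syllable 6.
Primary stress: syllable 6 → po.la.pu.se:.be.ˈku:n.da.

6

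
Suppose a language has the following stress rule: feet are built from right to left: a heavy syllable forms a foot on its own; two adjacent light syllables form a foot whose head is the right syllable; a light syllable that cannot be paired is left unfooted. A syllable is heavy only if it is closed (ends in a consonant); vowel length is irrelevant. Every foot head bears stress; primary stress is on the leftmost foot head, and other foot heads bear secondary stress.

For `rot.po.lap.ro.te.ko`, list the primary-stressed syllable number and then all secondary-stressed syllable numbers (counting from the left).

Weights: 1 rot H, 2 po L, 3 lap H, 4 ro L, 5 te L, 6 ko L.
Parse right to left (heavy = foot alone; LL = one foot; stranded L unfooted): (ˈrot) po (ˈlap) ro (te.ˈko).
Foot heads: 1, 3, 6.
Primary stress on the leftmost head = syllable 1.
Secondary stress on 3, 6: ˈrot.po.ˌlap.ro.te.ˌko.

primary 1, secondary 3, 6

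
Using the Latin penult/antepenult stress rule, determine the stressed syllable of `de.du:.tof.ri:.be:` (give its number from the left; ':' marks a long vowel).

4

Classical Latin: stress the penult if heavy (long vowel or closed), else the antepenult.
Weights: 3 tof H, 4 ri: H, 5 be: H.
The penult (syllable 4, ri:) is heavy, so it takes stress.
Stress on syllable 4: de.du:.tof.ˈri:.be:.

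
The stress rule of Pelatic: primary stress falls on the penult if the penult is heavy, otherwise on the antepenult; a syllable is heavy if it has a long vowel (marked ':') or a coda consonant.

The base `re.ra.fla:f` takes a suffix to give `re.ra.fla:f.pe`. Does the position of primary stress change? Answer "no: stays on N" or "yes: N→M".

Base `re.ra.fla:f` (3 syllables):
  Weights: 1 re L, 2 ra L, 3 fla:f H.
  The penult (syllable 2, ra) is light, so stress falls on the antepenult (syllable 1, re).
  → primary stress on syllable 1.
Suffixed `re.ra.fla:f.pe` (4 syllables):
  Weights: 2 ra L, 3 fla:f H, 4 pe L.
  The penult (syllable 3, fla:f) is heavy, so it takes stress.
  → primary stress on syllable 3.

yes: 1→3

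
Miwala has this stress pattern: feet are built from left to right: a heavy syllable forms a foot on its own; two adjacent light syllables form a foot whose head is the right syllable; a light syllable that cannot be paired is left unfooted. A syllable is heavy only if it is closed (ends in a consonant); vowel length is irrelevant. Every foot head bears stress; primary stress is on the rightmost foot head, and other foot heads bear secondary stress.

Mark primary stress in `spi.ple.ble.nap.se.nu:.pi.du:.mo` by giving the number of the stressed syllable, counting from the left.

8

Weights: 1 spi L, 2 ple L, 3 ble L, 4 nap H, 5 se L, 6 nu: L, 7 pi L, 8 du: L, 9 mo L.
Parse left to right (heavy = foot alone; LL = one foot; stranded L unfooted): (spi.ˈple) ble (ˈnap) (se.ˈnu:) (pi.ˈdu:) mo.
Foot heads: 2, 4, 6, 8.
Primary stress on the rightmost head = syllable 8.
Primary stress: syllable 8 → spi.ple.ble.nap.se.nu:.pi.ˈdu:.mo.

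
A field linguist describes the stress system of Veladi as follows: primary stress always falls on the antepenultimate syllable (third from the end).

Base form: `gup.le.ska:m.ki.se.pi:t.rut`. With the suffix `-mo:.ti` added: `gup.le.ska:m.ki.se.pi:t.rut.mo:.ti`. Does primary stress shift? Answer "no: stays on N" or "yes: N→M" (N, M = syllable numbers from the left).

Base `gup.le.ska:m.ki.se.pi:t.rut` (7 syllables):
  The word has 7 syllables; the antepenultimate syllable (third from the end) is syllable 5 (se).
  → primary stress on syllable 5.
Suffixed `gup.le.ska:m.ki.se.pi:t.rut.mo:.ti` (9 syllables):
  The word has 9 syllables; the antepenultimate syllable (third from the end) is syllable 7 (rut).
  → primary stress on syllable 7.

yes: 5→7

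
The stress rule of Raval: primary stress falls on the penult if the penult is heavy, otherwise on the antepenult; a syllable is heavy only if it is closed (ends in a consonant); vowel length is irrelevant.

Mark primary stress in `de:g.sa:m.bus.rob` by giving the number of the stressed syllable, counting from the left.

3

Weights: 2 sa:m H, 3 bus H, 4 rob H.
The penult (syllable 3, bus) is heavy, so it takes stress.
Primary stress: syllable 3 → de:g.sa:m.ˈbus.rob.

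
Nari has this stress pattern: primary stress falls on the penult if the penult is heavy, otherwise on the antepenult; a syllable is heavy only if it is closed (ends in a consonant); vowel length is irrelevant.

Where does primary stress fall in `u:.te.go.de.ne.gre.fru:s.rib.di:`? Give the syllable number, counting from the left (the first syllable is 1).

8

Weights: 7 fru:s H, 8 rib H, 9 di: L.
The penult (syllable 8, rib) is heavy, so it takes stress.
Primary stress: syllable 8 → u:.te.go.de.ne.gre.fru:s.ˈrib.di:.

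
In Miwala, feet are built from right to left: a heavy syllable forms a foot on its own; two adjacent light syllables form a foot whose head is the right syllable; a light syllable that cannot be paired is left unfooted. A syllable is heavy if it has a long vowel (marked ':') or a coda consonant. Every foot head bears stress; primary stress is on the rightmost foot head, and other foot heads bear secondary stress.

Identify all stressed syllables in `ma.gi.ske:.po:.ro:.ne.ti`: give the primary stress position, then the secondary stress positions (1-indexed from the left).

primary 7, secondary 2, 3, 4, 5

Weights: 1 ma L, 2 gi L, 3 ske: H, 4 po: H, 5 ro: H, 6 ne L, 7 ti L.
Parse right to left (heavy = foot alone; LL = one foot; stranded L unfooted): (ma.ˈgi) (ˈske:) (ˈpo:) (ˈro:) (ne.ˈti).
Foot heads: 2, 3, 4, 5, 7.
Primary stress on the rightmost head = syllable 7.
Secondary stress on 2, 3, 4, 5: ma.ˌgi.ˌske:.ˌpo:.ˌro:.ne.ˈti.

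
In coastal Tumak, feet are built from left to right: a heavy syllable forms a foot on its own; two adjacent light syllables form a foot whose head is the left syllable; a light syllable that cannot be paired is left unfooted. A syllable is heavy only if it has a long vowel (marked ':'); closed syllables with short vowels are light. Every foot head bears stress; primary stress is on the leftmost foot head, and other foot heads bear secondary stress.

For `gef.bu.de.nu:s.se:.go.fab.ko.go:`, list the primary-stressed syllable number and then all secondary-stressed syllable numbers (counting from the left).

Weights: 1 gef L, 2 bu L, 3 de L, 4 nu:s H, 5 se: H, 6 go L, 7 fab L, 8 ko L, 9 go: H.
Parse left to right (heavy = foot alone; LL = one foot; stranded L unfooted): (ˈgef.bu) de (ˈnu:s) (ˈse:) (ˈgo.fab) ko (ˈgo:).
Foot heads: 1, 4, 5, 6, 9.
Primary stress on the leftmost head = syllable 1.
Secondary stress on 4, 5, 6, 9: ˈgef.bu.de.ˌnu:s.ˌse:.ˌgo.fab.ko.ˌgo:.

primary 1, secondary 4, 5, 6, 9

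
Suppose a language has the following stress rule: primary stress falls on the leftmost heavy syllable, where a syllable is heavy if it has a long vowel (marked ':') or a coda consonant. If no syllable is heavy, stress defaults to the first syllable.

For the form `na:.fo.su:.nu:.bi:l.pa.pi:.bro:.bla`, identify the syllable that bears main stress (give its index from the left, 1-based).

1

Weights: 1 na: H, 2 fo L, 3 su: H, 4 nu: H, 5 bi:l H, 6 pa L, 7 pi: H, 8 bro: H, 9 bla L.
Heavy syllables in the domain: 1, 3, 4, 5, 7, 8. The leftmost is syllable 1 (na:).
Primary stress: syllable 1 → ˈna:.fo.su:.nu:.bi:l.pa.pi:.bro:.bla.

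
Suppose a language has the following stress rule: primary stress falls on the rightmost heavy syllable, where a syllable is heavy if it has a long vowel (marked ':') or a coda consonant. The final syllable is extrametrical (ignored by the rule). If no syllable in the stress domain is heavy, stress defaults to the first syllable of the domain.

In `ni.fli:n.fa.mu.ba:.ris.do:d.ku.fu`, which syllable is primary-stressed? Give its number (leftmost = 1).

7

The final syllable (9, fu) is extrametrical; the stress domain is syllables 1–8.
Weights: 1 ni L, 2 fli:n H, 3 fa L, 4 mu L, 5 ba: H, 6 ris H, 7 do:d H, 8 ku L.
Heavy syllables in the domain: 2, 5, 6, 7. The rightmost is syllable 7 (do:d).
Primary stress: syllable 7 → ni.fli:n.fa.mu.ba:.ris.ˈdo:d.ku.fu.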